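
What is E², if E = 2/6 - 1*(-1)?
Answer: 16/9 ≈ 1.7778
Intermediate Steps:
E = 4/3 (E = 2*(⅙) + 1 = ⅓ + 1 = 4/3 ≈ 1.3333)
E² = (4/3)² = 16/9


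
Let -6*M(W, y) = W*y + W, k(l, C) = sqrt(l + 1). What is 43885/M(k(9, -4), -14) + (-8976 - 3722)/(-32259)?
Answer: 12698/32259 + 26331*sqrt(10)/13 ≈ 6405.5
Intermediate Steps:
k(l, C) = sqrt(1 + l)
M(W, y) = -W/6 - W*y/6 (M(W, y) = -(W*y + W)/6 = -(W + W*y)/6 = -W/6 - W*y/6)
43885/M(k(9, -4), -14) + (-8976 - 3722)/(-32259) = 43885/((-sqrt(1 + 9)*(1 - 14)/6)) + (-8976 - 3722)/(-32259) = 43885/((-1/6*sqrt(10)*(-13))) - 12698*(-1/32259) = 43885/((13*sqrt(10)/6)) + 12698/32259 = 43885*(3*sqrt(10)/65) + 12698/32259 = 26331*sqrt(10)/13 + 12698/32259 = 12698/32259 + 26331*sqrt(10)/13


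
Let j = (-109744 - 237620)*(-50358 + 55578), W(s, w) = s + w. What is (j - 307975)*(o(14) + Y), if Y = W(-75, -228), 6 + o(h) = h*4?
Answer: 458827657915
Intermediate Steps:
o(h) = -6 + 4*h (o(h) = -6 + h*4 = -6 + 4*h)
Y = -303 (Y = -75 - 228 = -303)
j = -1813240080 (j = -347364*5220 = -1813240080)
(j - 307975)*(o(14) + Y) = (-1813240080 - 307975)*((-6 + 4*14) - 303) = -1813548055*((-6 + 56) - 303) = -1813548055*(50 - 303) = -1813548055*(-253) = 458827657915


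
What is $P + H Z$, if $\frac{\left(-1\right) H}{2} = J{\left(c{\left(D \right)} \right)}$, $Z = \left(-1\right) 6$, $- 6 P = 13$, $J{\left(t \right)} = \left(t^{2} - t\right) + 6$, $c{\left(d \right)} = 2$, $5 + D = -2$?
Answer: $\frac{563}{6} \approx 93.833$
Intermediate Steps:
$D = -7$ ($D = -5 - 2 = -7$)
$J{\left(t \right)} = 6 + t^{2} - t$
$P = - \frac{13}{6}$ ($P = \left(- \frac{1}{6}\right) 13 = - \frac{13}{6} \approx -2.1667$)
$Z = -6$
$H = -16$ ($H = - 2 \left(6 + 2^{2} - 2\right) = - 2 \left(6 + 4 - 2\right) = \left(-2\right) 8 = -16$)
$P + H Z = - \frac{13}{6} - -96 = - \frac{13}{6} + 96 = \frac{563}{6}$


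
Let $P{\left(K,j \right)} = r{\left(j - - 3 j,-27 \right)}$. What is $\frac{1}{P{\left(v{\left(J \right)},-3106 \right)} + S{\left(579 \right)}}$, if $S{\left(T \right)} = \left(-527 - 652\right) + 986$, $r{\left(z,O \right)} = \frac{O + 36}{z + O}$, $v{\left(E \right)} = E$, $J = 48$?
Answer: $- \frac{12451}{2403052} \approx -0.0051813$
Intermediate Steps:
$r{\left(z,O \right)} = \frac{36 + O}{O + z}$
$P{\left(K,j \right)} = \frac{9}{-27 + 4 j}$ ($P{\left(K,j \right)} = \frac{36 - 27}{-27 + \left(j - - 3 j\right)} = \frac{1}{-27 + \left(j + 3 j\right)} 9 = \frac{1}{-27 + 4 j} 9 = \frac{9}{-27 + 4 j}$)
$S{\left(T \right)} = -193$ ($S{\left(T \right)} = -1179 + 986 = -193$)
$\frac{1}{P{\left(v{\left(J \right)},-3106 \right)} + S{\left(579 \right)}} = \frac{1}{\frac{9}{-27 + 4 \left(-3106\right)} - 193} = \frac{1}{\frac{9}{-27 - 12424} - 193} = \frac{1}{\frac{9}{-12451} - 193} = \frac{1}{9 \left(- \frac{1}{12451}\right) - 193} = \frac{1}{- \frac{9}{12451} - 193} = \frac{1}{- \frac{2403052}{12451}} = - \frac{12451}{2403052}$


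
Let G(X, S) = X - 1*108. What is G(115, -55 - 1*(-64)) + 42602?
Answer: 42609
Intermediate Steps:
G(X, S) = -108 + X (G(X, S) = X - 108 = -108 + X)
G(115, -55 - 1*(-64)) + 42602 = (-108 + 115) + 42602 = 7 + 42602 = 42609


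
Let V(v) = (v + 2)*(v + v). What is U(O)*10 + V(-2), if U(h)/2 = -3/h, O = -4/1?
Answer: 15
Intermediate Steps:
O = -4 (O = -4*1 = -4)
U(h) = -6/h (U(h) = 2*(-3/h) = -6/h)
V(v) = 2*v*(2 + v) (V(v) = (2 + v)*(2*v) = 2*v*(2 + v))
U(O)*10 + V(-2) = -6/(-4)*10 + 2*(-2)*(2 - 2) = -6*(-¼)*10 + 2*(-2)*0 = (3/2)*10 + 0 = 15 + 0 = 15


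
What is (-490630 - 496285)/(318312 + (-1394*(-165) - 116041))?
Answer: -986915/432281 ≈ -2.2830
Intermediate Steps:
(-490630 - 496285)/(318312 + (-1394*(-165) - 116041)) = -986915/(318312 + (230010 - 116041)) = -986915/(318312 + 113969) = -986915/432281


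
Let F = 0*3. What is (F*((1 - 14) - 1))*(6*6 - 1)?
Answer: 0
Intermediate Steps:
F = 0
(F*((1 - 14) - 1))*(6*6 - 1) = (0*((1 - 14) - 1))*(6*6 - 1) = (0*(-13 - 1))*(36 - 1) = (0*(-14))*35 = 0*35 = 0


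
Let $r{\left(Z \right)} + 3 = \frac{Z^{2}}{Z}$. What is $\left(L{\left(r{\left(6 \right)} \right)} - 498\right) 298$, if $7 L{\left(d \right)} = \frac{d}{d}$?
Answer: $- \frac{1038530}{7} \approx -1.4836 \cdot 10^{5}$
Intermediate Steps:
$r{\left(Z \right)} = -3 + Z$ ($r{\left(Z \right)} = -3 + \frac{Z^{2}}{Z} = -3 + Z$)
$L{\left(d \right)} = \frac{1}{7}$ ($L{\left(d \right)} = \frac{d \frac{1}{d}}{7} = \frac{1}{7} \cdot 1 = \frac{1}{7}$)
$\left(L{\left(r{\left(6 \right)} \right)} - 498\right) 298 = \left(\frac{1}{7} - 498\right) 298 = \left(- \frac{3485}{7}\right) 298 = - \frac{1038530}{7}$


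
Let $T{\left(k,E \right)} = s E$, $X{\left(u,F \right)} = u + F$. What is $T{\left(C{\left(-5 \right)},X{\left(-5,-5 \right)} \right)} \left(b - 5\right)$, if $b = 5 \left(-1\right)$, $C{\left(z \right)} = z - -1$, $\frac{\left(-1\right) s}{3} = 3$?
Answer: $-900$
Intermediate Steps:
$X{\left(u,F \right)} = F + u$
$s = -9$ ($s = \left(-3\right) 3 = -9$)
$C{\left(z \right)} = 1 + z$ ($C{\left(z \right)} = z + 1 = 1 + z$)
$b = -5$
$T{\left(k,E \right)} = - 9 E$
$T{\left(C{\left(-5 \right)},X{\left(-5,-5 \right)} \right)} \left(b - 5\right) = - 9 \left(-5 - 5\right) \left(-5 - 5\right) = \left(-9\right) \left(-10\right) \left(-10\right) = 90 \left(-10\right) = -900$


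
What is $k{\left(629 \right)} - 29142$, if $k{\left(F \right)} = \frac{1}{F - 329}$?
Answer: $- \frac{8742599}{300} \approx -29142.0$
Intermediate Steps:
$k{\left(F \right)} = \frac{1}{-329 + F}$
$k{\left(629 \right)} - 29142 = \frac{1}{-329 + 629} - 29142 = \frac{1}{300} - 29142 = - \frac{8742599}{300}$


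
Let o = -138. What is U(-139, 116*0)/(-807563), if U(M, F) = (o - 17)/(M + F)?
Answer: -155/112251257 ≈ -1.3808e-6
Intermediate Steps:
U(M, F) = -155/(F + M) (U(M, F) = (-138 - 17)/(M + F) = -155/(F + M))
U(-139, 116*0)/(-807563) = -155/(116*0 - 139)/(-807563) = -155/(0 - 139)*(-1/807563) = -155/(-139)*(-1/807563) = -155*(-1/139)*(-1/807563) = (155/139)*(-1/807563) = -155/112251257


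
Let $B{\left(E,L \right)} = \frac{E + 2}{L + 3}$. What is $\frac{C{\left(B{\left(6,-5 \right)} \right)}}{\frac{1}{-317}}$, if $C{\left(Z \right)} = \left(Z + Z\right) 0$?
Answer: $0$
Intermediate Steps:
$B{\left(E,L \right)} = \frac{2 + E}{3 + L}$
$C{\left(Z \right)} = 0$ ($C{\left(Z \right)} = 2 Z 0 = 0$)
$\frac{C{\left(B{\left(6,-5 \right)} \right)}}{\frac{1}{-317}} = \frac{0}{\frac{1}{-317}} = \frac{0}{- \frac{1}{317}} = 0 \left(-317\right) = 0$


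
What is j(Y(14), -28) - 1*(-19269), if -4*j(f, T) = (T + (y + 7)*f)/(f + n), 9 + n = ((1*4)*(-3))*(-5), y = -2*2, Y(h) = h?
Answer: 2504963/130 ≈ 19269.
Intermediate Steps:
y = -4
n = 51 (n = -9 + ((1*4)*(-3))*(-5) = -9 + (4*(-3))*(-5) = -9 - 12*(-5) = -9 + 60 = 51)
j(f, T) = -(T + 3*f)/(4*(51 + f)) (j(f, T) = -(T + (-4 + 7)*f)/(4*(f + 51)) = -(T + 3*f)/(4*(51 + f)))
j(Y(14), -28) - 1*(-19269) = (-1*(-28) - 3*14)/(4*(51 + 14)) - 1*(-19269) = (1/4)*(28 - 42)/65 + 19269 = (1/4)*(1/65)*(-14) + 19269 = -7/130 + 19269 = 2504963/130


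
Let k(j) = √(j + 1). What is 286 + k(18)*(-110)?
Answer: 286 - 110*√19 ≈ -193.48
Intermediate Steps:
k(j) = √(1 + j)
286 + k(18)*(-110) = 286 + √(1 + 18)*(-110) = 286 + √19*(-110) = 286 - 110*√19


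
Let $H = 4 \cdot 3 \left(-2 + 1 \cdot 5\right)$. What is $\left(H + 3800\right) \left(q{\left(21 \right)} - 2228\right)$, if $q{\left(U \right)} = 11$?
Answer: $-8504412$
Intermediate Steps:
$H = 36$ ($H = 12 \left(-2 + 5\right) = 12 \cdot 3 = 36$)
$\left(H + 3800\right) \left(q{\left(21 \right)} - 2228\right) = \left(36 + 3800\right) \left(11 - 2228\right) = 3836 \left(-2217\right) = -8504412$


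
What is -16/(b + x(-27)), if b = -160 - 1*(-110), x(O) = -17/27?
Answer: 432/1367 ≈ 0.31602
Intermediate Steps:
x(O) = -17/27 (x(O) = -17*1/27 = -17/27)
b = -50 (b = -160 + 110 = -50)
-16/(b + x(-27)) = -16/(-50 - 17/27) = -16/(-1367/27) = -27/1367*(-16) = 432/1367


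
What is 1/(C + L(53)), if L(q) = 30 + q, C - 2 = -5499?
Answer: -1/5414 ≈ -0.00018471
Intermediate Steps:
C = -5497 (C = 2 - 5499 = -5497)
1/(C + L(53)) = 1/(-5497 + (30 + 53)) = 1/(-5497 + 83) = 1/(-5414) = -1/5414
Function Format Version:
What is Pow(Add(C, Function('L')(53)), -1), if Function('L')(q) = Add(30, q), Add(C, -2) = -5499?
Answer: Rational(-1, 5414) ≈ -0.00018471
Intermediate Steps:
C = -5497 (C = Add(2, -5499) = -5497)
Pow(Add(C, Function('L')(53)), -1) = Pow(Add(-5497, Add(30, 53)), -1) = Pow(Add(-5497, 83), -1) = Pow(-5414, -1) = Rational(-1, 5414)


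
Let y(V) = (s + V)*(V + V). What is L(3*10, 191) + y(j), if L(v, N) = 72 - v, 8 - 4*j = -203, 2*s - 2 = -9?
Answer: 41903/8 ≈ 5237.9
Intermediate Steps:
s = -7/2 (s = 1 + (½)*(-9) = 1 - 9/2 = -7/2 ≈ -3.5000)
j = 211/4 (j = 2 - ¼*(-203) = 2 + 203/4 = 211/4 ≈ 52.750)
y(V) = 2*V*(-7/2 + V) (y(V) = (-7/2 + V)*(V + V) = (-7/2 + V)*(2*V) = 2*V*(-7/2 + V))
L(3*10, 191) + y(j) = (72 - 3*10) + 211*(-7 + 2*(211/4))/4 = (72 - 1*30) + 211*(-7 + 211/2)/4 = (72 - 30) + (211/4)*(197/2) = 42 + 41567/8 = 41903/8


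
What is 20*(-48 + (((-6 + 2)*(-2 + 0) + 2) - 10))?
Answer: -960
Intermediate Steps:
20*(-48 + (((-6 + 2)*(-2 + 0) + 2) - 10)) = 20*(-48 + ((-4*(-2) + 2) - 10)) = 20*(-48 + ((8 + 2) - 10)) = 20*(-48 + (10 - 10)) = 20*(-48 + 0) = 20*(-48) = -960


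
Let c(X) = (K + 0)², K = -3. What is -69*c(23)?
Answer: -621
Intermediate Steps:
c(X) = 9 (c(X) = (-3 + 0)² = (-3)² = 9)
-69*c(23) = -69*9 = -621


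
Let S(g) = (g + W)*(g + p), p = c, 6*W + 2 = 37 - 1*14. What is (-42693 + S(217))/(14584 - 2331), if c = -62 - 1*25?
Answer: -14028/12253 ≈ -1.1449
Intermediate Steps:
W = 7/2 (W = -1/3 + (37 - 1*14)/6 = -1/3 + (37 - 14)/6 = -1/3 + (1/6)*23 = -1/3 + 23/6 = 7/2 ≈ 3.5000)
c = -87 (c = -62 - 25 = -87)
p = -87
S(g) = (-87 + g)*(7/2 + g) (S(g) = (g + 7/2)*(g - 87) = (7/2 + g)*(-87 + g) = (-87 + g)*(7/2 + g))
(-42693 + S(217))/(14584 - 2331) = (-42693 + (-609/2 + 217**2 - 167/2*217))/(14584 - 2331) = (-42693 + (-609/2 + 47089 - 36239/2))/12253 = (-42693 + 28665)*(1/12253) = -14028*1/12253 = -14028/12253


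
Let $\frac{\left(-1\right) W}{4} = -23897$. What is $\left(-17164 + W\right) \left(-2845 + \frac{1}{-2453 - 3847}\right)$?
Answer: $- \frac{351408160606}{1575} \approx -2.2312 \cdot 10^{8}$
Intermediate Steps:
$W = 95588$ ($W = \left(-4\right) \left(-23897\right) = 95588$)
$\left(-17164 + W\right) \left(-2845 + \frac{1}{-2453 - 3847}\right) = \left(-17164 + 95588\right) \left(-2845 + \frac{1}{-2453 - 3847}\right) = 78424 \left(-2845 + \frac{1}{-6300}\right) = 78424 \left(-2845 - \frac{1}{6300}\right) = 78424 \left(- \frac{17923501}{6300}\right) = - \frac{351408160606}{1575}$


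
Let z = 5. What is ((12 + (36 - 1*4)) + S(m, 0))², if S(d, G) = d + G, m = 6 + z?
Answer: 3025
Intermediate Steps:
m = 11 (m = 6 + 5 = 11)
S(d, G) = G + d
((12 + (36 - 1*4)) + S(m, 0))² = ((12 + (36 - 1*4)) + (0 + 11))² = ((12 + (36 - 4)) + 11)² = ((12 + 32) + 11)² = (44 + 11)² = 55² = 3025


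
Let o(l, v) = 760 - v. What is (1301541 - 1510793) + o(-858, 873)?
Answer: -209365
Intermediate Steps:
(1301541 - 1510793) + o(-858, 873) = (1301541 - 1510793) + (760 - 1*873) = -209252 + (760 - 873) = -209252 - 113 = -209365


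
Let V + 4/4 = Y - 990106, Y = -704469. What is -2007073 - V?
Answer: -312497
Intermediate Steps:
V = -1694576 (V = -1 + (-704469 - 990106) = -1 - 1694575 = -1694576)
-2007073 - V = -2007073 - 1*(-1694576) = -2007073 + 1694576 = -312497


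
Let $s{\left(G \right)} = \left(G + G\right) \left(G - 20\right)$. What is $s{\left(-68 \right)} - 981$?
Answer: $10987$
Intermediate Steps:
$s{\left(G \right)} = 2 G \left(-20 + G\right)$
$s{\left(-68 \right)} - 981 = 2 \left(-68\right) \left(-20 - 68\right) - 981 = 2 \left(-68\right) \left(-88\right) - 981 = 11968 - 981 = 10987$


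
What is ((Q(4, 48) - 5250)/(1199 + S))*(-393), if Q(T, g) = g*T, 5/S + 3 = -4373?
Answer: 8698586544/5246819 ≈ 1657.9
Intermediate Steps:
S = -5/4376 (S = 5/(-3 - 4373) = 5/(-4376) = 5*(-1/4376) = -5/4376 ≈ -0.0011426)
Q(T, g) = T*g
((Q(4, 48) - 5250)/(1199 + S))*(-393) = ((4*48 - 5250)/(1199 - 5/4376))*(-393) = ((192 - 5250)/(5246819/4376))*(-393) = -5058*4376/5246819*(-393) = -22133808/5246819*(-393) = 8698586544/5246819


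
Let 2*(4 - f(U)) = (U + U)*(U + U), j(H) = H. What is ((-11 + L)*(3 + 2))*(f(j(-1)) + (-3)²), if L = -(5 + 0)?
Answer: -880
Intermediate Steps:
f(U) = 4 - 2*U² (f(U) = 4 - (U + U)*(U + U)/2 = 4 - 2*U*2*U/2 = 4 - 2*U²)
L = -5 (L = -1*5 = -5)
((-11 + L)*(3 + 2))*(f(j(-1)) + (-3)²) = ((-11 - 5)*(3 + 2))*((4 - 2*(-1)²) + (-3)²) = (-16*5)*((4 - 2*1) + 9) = -80*((4 - 2) + 9) = -80*(2 + 9) = -80*11 = -880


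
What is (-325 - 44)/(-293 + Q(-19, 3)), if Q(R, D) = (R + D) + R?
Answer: 9/8 ≈ 1.1250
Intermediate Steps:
Q(R, D) = D + 2*R (Q(R, D) = (D + R) + R = D + 2*R)
(-325 - 44)/(-293 + Q(-19, 3)) = (-325 - 44)/(-293 + (3 + 2*(-19))) = -369/(-293 + (3 - 38)) = -369/(-293 - 35) = -369/(-328) = -369*(-1/328) = 9/8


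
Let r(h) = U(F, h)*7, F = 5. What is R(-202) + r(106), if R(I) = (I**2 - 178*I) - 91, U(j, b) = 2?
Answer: 76683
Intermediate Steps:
R(I) = -91 + I**2 - 178*I
r(h) = 14 (r(h) = 2*7 = 14)
R(-202) + r(106) = (-91 + (-202)**2 - 178*(-202)) + 14 = (-91 + 40804 + 35956) + 14 = 76669 + 14 = 76683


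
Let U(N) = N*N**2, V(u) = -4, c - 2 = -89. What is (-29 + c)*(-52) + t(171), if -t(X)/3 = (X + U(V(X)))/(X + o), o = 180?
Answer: 705637/117 ≈ 6031.1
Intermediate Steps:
c = -87 (c = 2 - 89 = -87)
U(N) = N**3
t(X) = -3*(-64 + X)/(180 + X) (t(X) = -3*(X + (-4)**3)/(X + 180) = -3*(X - 64)/(180 + X) = -3*(-64 + X)/(180 + X))
(-29 + c)*(-52) + t(171) = (-29 - 87)*(-52) + 3*(64 - 1*171)/(180 + 171) = -116*(-52) + 3*(64 - 171)/351 = 6032 + 3*(1/351)*(-107) = 6032 - 107/117 = 705637/117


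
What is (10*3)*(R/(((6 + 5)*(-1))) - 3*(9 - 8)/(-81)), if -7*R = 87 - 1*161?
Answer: -19210/693 ≈ -27.720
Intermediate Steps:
R = 74/7 (R = -(87 - 1*161)/7 = -(87 - 161)/7 = -⅐*(-74) = 74/7 ≈ 10.571)
(10*3)*(R/(((6 + 5)*(-1))) - 3*(9 - 8)/(-81)) = (10*3)*(74/(7*(((6 + 5)*(-1)))) - 3*(9 - 8)/(-81)) = 30*(74/(7*((11*(-1)))) - 3*1*(-1/81)) = 30*((74/7)/(-11) - 3*(-1/81)) = 30*((74/7)*(-1/11) + 1/27) = 30*(-74/77 + 1/27) = 30*(-1921/2079) = -19210/693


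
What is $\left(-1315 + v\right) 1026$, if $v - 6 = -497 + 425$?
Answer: $-1416906$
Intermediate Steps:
$v = -66$ ($v = 6 + \left(-497 + 425\right) = 6 - 72 = -66$)
$\left(-1315 + v\right) 1026 = \left(-1315 - 66\right) 1026 = \left(-1381\right) 1026 = -1416906$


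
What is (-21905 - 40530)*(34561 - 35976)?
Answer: 88345525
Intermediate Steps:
(-21905 - 40530)*(34561 - 35976) = -62435*(-1415) = 88345525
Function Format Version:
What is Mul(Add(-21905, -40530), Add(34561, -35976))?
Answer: 88345525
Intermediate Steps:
Mul(Add(-21905, -40530), Add(34561, -35976)) = Mul(-62435, -1415) = 88345525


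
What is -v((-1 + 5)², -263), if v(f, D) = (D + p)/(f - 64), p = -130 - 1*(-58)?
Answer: -335/48 ≈ -6.9792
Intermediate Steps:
p = -72 (p = -130 + 58 = -72)
v(f, D) = (-72 + D)/(-64 + f) (v(f, D) = (D - 72)/(f - 64) = (-72 + D)/(-64 + f))
-v((-1 + 5)², -263) = -(-72 - 263)/(-64 + (-1 + 5)²) = -(-335)/(-64 + 4²) = -(-335)/(-64 + 16) = -(-335)/(-48) = -(-1)*(-335)/48 = -1*335/48 = -335/48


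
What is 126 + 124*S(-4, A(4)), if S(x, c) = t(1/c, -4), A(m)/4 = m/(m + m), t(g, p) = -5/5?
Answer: 2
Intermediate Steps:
t(g, p) = -1 (t(g, p) = -5*⅕ = -1)
A(m) = 2 (A(m) = 4*(m/(m + m)) = 4*(m/((2*m))) = 4*(m*(1/(2*m))) = 4*(½) = 2)
S(x, c) = -1
126 + 124*S(-4, A(4)) = 126 + 124*(-1) = 126 - 124 = 2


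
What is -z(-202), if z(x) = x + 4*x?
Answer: 1010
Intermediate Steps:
z(x) = 5*x
-z(-202) = -5*(-202) = -1*(-1010) = 1010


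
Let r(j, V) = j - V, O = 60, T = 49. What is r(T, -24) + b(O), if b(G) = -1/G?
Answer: 4379/60 ≈ 72.983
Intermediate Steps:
r(T, -24) + b(O) = (49 - 1*(-24)) - 1/60 = (49 + 24) - 1*1/60 = 73 - 1/60 = 4379/60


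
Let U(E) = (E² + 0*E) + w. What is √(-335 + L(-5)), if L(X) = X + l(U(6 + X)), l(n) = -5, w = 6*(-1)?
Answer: I*√345 ≈ 18.574*I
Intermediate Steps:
w = -6
U(E) = -6 + E² (U(E) = (E² + 0*E) - 6 = (E² + 0) - 6 = E² - 6 = -6 + E²)
L(X) = -5 + X (L(X) = X - 5 = -5 + X)
√(-335 + L(-5)) = √(-335 + (-5 - 5)) = √(-335 - 10) = √(-345) = I*√345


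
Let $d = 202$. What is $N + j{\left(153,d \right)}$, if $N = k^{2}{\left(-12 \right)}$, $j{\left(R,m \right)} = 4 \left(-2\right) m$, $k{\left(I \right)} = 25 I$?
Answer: $88384$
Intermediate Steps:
$j{\left(R,m \right)} = - 8 m$
$N = 90000$ ($N = \left(25 \left(-12\right)\right)^{2} = \left(-300\right)^{2} = 90000$)
$N + j{\left(153,d \right)} = 90000 - 1616 = 88384$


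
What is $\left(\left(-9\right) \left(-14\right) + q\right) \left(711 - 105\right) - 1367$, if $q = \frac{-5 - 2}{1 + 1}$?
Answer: $72868$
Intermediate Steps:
$q = - \frac{7}{2} \approx -3.5$
$\left(\left(-9\right) \left(-14\right) + q\right) \left(711 - 105\right) - 1367 = \left(\left(-9\right) \left(-14\right) - \frac{7}{2}\right) \left(711 - 105\right) - 1367 = \left(126 - \frac{7}{2}\right) 606 - 1367 = \frac{245}{2} \cdot 606 - 1367 = 74235 - 1367 = 72868$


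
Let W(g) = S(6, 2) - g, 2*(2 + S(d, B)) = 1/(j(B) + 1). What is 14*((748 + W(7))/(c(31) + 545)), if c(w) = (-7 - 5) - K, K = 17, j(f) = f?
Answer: 31045/1548 ≈ 20.055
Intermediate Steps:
S(d, B) = -2 + 1/(2*(1 + B)) (S(d, B) = -2 + 1/(2*(B + 1)) = -2 + 1/(2*(1 + B)))
c(w) = -29 (c(w) = (-7 - 5) - 1*17 = -12 - 17 = -29)
W(g) = -11/6 - g (W(g) = (-3 - 4*2)/(2*(1 + 2)) - g = (½)*(-3 - 8)/3 - g = (½)*(⅓)*(-11) - g = -11/6 - g)
14*((748 + W(7))/(c(31) + 545)) = 14*((748 + (-11/6 - 1*7))/(-29 + 545)) = 14*((748 + (-11/6 - 7))/516) = 14*((748 - 53/6)*(1/516)) = 14*((4435/6)*(1/516)) = 14*(4435/3096) = 31045/1548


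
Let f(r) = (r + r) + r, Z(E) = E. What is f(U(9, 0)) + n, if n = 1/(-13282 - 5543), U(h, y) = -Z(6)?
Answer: -338851/18825 ≈ -18.000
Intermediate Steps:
U(h, y) = -6 (U(h, y) = -1*6 = -6)
f(r) = 3*r (f(r) = 2*r + r = 3*r)
n = -1/18825 (n = 1/(-18825) = -1/18825 ≈ -5.3121e-5)
f(U(9, 0)) + n = 3*(-6) - 1/18825 = -18 - 1/18825 = -338851/18825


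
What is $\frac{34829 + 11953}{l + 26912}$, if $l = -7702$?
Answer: $\frac{207}{85} \approx 2.4353$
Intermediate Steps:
$\frac{34829 + 11953}{l + 26912} = \frac{34829 + 11953}{-7702 + 26912} = \frac{46782}{19210} = 46782 \cdot \frac{1}{19210} = \frac{207}{85}$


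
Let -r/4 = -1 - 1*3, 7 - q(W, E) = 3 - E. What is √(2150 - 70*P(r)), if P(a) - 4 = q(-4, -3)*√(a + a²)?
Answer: √(1870 - 280*√17) ≈ 26.749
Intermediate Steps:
q(W, E) = 4 + E (q(W, E) = 7 - (3 - E) = 7 + (-3 + E) = 4 + E)
r = 16 (r = -4*(-1 - 1*3) = -4*(-1 - 3) = -4*(-4) = 16)
P(a) = 4 + √(a + a²) (P(a) = 4 + (4 - 3)*√(a + a²) = 4 + 1*√(a + a²) = 4 + √(a + a²))
√(2150 - 70*P(r)) = √(2150 - 70*(4 + √(16*(1 + 16)))) = √(2150 - 70*(4 + √(16*17))) = √(2150 - 70*(4 + √272)) = √(2150 - 70*(4 + 4*√17)) = √(2150 + (-280 - 280*√17)) = √(1870 - 280*√17)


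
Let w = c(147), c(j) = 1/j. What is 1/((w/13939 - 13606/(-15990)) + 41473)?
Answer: 1820224315/75491711858161 ≈ 2.4112e-5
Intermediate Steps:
w = 1/147 ≈ 0.0068027
1/((w/13939 - 13606/(-15990)) + 41473) = 1/(((1/147)/13939 - 13606/(-15990)) + 41473) = 1/(((1/147)*(1/13939) - 13606*(-1/15990)) + 41473) = 1/((1/2049033 + 6803/7995) + 41473) = 1/(1548842166/1820224315 + 41473) = 1/(75491711858161/1820224315) = 1820224315/75491711858161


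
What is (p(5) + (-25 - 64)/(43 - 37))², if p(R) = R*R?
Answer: 3721/36 ≈ 103.36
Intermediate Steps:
p(R) = R²
(p(5) + (-25 - 64)/(43 - 37))² = (5² + (-25 - 64)/(43 - 37))² = (25 - 89/6)² = (61/6)² = 3721/36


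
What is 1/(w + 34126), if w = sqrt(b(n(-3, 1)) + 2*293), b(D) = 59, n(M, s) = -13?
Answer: 34126/1164583231 - sqrt(645)/1164583231 ≈ 2.9281e-5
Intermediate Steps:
w = sqrt(645) (w = sqrt(59 + 2*293) = sqrt(59 + 586) = sqrt(645) ≈ 25.397)
1/(w + 34126) = 1/(sqrt(645) + 34126) = 1/(34126 + sqrt(645))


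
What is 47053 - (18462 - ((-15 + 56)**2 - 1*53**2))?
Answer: 27463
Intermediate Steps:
47053 - (18462 - ((-15 + 56)**2 - 1*53**2)) = 47053 - (18462 - (41**2 - 1*2809)) = 47053 - (18462 - (1681 - 2809)) = 47053 - (18462 - 1*(-1128)) = 47053 - (18462 + 1128) = 47053 - 1*19590 = 47053 - 19590 = 27463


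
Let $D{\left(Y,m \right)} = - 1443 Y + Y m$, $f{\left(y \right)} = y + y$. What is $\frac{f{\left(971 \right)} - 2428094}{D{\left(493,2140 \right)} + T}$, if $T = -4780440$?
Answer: $\frac{2426152}{4436819} \approx 0.54682$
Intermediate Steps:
$f{\left(y \right)} = 2 y$
$\frac{f{\left(971 \right)} - 2428094}{D{\left(493,2140 \right)} + T} = \frac{2 \cdot 971 - 2428094}{493 \left(-1443 + 2140\right) - 4780440} = \frac{1942 - 2428094}{493 \cdot 697 - 4780440} = - \frac{2426152}{343621 - 4780440} = - \frac{2426152}{-4436819} = \left(-2426152\right) \left(- \frac{1}{4436819}\right) = \frac{2426152}{4436819}$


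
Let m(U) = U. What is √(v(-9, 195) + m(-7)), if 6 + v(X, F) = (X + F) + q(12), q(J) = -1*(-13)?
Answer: √186 ≈ 13.638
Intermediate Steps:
q(J) = 13
v(X, F) = 7 + F + X (v(X, F) = -6 + ((X + F) + 13) = -6 + ((F + X) + 13) = -6 + (13 + F + X) = 7 + F + X)
√(v(-9, 195) + m(-7)) = √((7 + 195 - 9) - 7) = √(193 - 7) = √186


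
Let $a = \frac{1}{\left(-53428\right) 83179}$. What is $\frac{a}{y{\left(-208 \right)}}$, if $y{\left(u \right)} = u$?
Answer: $\frac{1}{924370223296} \approx 1.0818 \cdot 10^{-12}$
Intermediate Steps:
$a = - \frac{1}{4444087612}$ ($a = \left(- \frac{1}{53428}\right) \frac{1}{83179} = - \frac{1}{4444087612} \approx -2.2502 \cdot 10^{-10}$)
$\frac{a}{y{\left(-208 \right)}} = - \frac{1}{4444087612 \left(-208\right)} = \left(- \frac{1}{4444087612}\right) \left(- \frac{1}{208}\right) = \frac{1}{924370223296}$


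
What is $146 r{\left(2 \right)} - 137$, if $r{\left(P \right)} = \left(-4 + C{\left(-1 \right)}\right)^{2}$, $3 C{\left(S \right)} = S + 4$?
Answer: $1177$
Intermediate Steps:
$C{\left(S \right)} = \frac{4}{3} + \frac{S}{3}$ ($C{\left(S \right)} = \frac{S + 4}{3} = \frac{4 + S}{3} = \frac{4}{3} + \frac{S}{3}$)
$r{\left(P \right)} = 9$ ($r{\left(P \right)} = \left(-4 + \left(\frac{4}{3} + \frac{1}{3} \left(-1\right)\right)\right)^{2} = \left(-4 + \left(\frac{4}{3} - \frac{1}{3}\right)\right)^{2} = \left(-4 + 1\right)^{2} = \left(-3\right)^{2} = 9$)
$146 r{\left(2 \right)} - 137 = 146 \cdot 9 - 137 = 1314 - 137 = 1177$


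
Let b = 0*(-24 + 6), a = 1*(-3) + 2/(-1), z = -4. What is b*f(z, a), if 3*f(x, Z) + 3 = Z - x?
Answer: 0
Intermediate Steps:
a = -5 (a = -3 + 2*(-1) = -3 - 2 = -5)
f(x, Z) = -1 - x/3 + Z/3 (f(x, Z) = -1 + (Z - x)/3 = -1 + (-x/3 + Z/3) = -1 - x/3 + Z/3)
b = 0 (b = 0*(-18) = 0)
b*f(z, a) = 0*(-1 - ⅓*(-4) + (⅓)*(-5)) = 0*(-1 + 4/3 - 5/3) = 0*(-4/3) = 0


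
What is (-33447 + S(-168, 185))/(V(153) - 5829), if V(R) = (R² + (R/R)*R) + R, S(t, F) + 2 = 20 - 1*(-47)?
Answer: -16691/8943 ≈ -1.8664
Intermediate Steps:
S(t, F) = 65 (S(t, F) = -2 + (20 - 1*(-47)) = -2 + (20 + 47) = -2 + 67 = 65)
V(R) = R² + 2*R (V(R) = (R² + 1*R) + R = (R² + R) + R = (R + R²) + R = R² + 2*R)
(-33447 + S(-168, 185))/(V(153) - 5829) = (-33447 + 65)/(153*(2 + 153) - 5829) = -33382/(153*155 - 5829) = -33382/(23715 - 5829) = -33382/17886 = -33382*1/17886 = -16691/8943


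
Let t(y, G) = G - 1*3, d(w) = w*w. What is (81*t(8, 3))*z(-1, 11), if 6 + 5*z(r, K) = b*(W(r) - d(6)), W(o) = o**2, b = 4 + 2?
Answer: 0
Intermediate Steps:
b = 6
d(w) = w**2
t(y, G) = -3 + G (t(y, G) = G - 3 = -3 + G)
z(r, K) = -222/5 + 6*r**2/5 (z(r, K) = -6/5 + (6*(r**2 - 1*6**2))/5 = -6/5 + (6*(r**2 - 1*36))/5 = -6/5 + (6*(r**2 - 36))/5 = -6/5 + (6*(-36 + r**2))/5 = -6/5 + (-216 + 6*r**2)/5 = -6/5 + (-216/5 + 6*r**2/5) = -222/5 + 6*r**2/5)
(81*t(8, 3))*z(-1, 11) = (81*(-3 + 3))*(-222/5 + (6/5)*(-1)**2) = (81*0)*(-222/5 + (6/5)*1) = 0*(-222/5 + 6/5) = 0*(-216/5) = 0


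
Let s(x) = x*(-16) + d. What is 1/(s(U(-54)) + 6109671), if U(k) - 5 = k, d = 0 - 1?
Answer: 1/6110454 ≈ 1.6365e-7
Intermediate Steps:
d = -1
U(k) = 5 + k
s(x) = -1 - 16*x (s(x) = x*(-16) - 1 = -16*x - 1 = -1 - 16*x)
1/(s(U(-54)) + 6109671) = 1/((-1 - 16*(5 - 54)) + 6109671) = 1/((-1 - 16*(-49)) + 6109671) = 1/((-1 + 784) + 6109671) = 1/(783 + 6109671) = 1/6110454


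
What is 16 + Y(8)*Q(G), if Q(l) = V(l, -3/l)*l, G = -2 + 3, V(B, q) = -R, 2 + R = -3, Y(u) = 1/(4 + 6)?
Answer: 33/2 ≈ 16.500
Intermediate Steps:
Y(u) = ⅒ (Y(u) = 1/10 = ⅒)
R = -5 (R = -2 - 3 = -5)
V(B, q) = 5 (V(B, q) = -1*(-5) = 5)
G = 1
Q(l) = 5*l
16 + Y(8)*Q(G) = 16 + (5*1)/10 = 16 + (⅒)*5 = 16 + ½ = 33/2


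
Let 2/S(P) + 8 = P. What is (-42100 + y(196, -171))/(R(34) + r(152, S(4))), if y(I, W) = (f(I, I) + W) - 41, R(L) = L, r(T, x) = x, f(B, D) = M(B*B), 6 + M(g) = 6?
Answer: -84624/67 ≈ -1263.0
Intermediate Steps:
S(P) = 2/(-8 + P)
M(g) = 0 (M(g) = -6 + 6 = 0)
f(B, D) = 0
y(I, W) = -41 + W (y(I, W) = (0 + W) - 41 = W - 41 = -41 + W)
(-42100 + y(196, -171))/(R(34) + r(152, S(4))) = (-42100 + (-41 - 171))/(34 + 2/(-8 + 4)) = (-42100 - 212)/(34 + 2/(-4)) = -42312/(34 + 2*(-1/4)) = -42312/(34 - 1/2) = -42312/67/2 = -42312*2/67 = -84624/67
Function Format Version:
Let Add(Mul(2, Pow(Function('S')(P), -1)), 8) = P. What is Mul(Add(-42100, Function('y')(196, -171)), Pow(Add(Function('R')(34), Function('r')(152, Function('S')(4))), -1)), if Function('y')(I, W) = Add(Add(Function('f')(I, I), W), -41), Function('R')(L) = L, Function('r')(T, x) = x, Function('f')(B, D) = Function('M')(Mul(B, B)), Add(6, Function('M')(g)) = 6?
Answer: Rational(-84624, 67) ≈ -1263.0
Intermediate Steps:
Function('S')(P) = Mul(2, Pow(Add(-8, P), -1))
Function('M')(g) = 0 (Function('M')(g) = Add(-6, 6) = 0)
Function('f')(B, D) = 0
Function('y')(I, W) = Add(-41, W) (Function('y')(I, W) = Add(Add(0, W), -41) = Add(W, -41) = Add(-41, W))
Mul(Add(-42100, Function('y')(196, -171)), Pow(Add(Function('R')(34), Function('r')(152, Function('S')(4))), -1)) = Mul(Add(-42100, Add(-41, -171)), Pow(Add(34, Mul(2, Pow(Add(-8, 4), -1))), -1)) = Mul(Add(-42100, -212), Pow(Add(34, Mul(2, Pow(-4, -1))), -1)) = Mul(-42312, Pow(Add(34, Mul(2, Rational(-1, 4))), -1)) = Mul(-42312, Pow(Add(34, Rational(-1, 2)), -1)) = Mul(-42312, Pow(Rational(67, 2), -1)) = Mul(-42312, Rational(2, 67)) = Rational(-84624, 67)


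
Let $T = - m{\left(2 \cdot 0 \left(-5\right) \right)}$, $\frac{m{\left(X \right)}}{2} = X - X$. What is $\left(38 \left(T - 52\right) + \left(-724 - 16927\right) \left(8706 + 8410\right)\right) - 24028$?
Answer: $-302140520$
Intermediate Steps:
$m{\left(X \right)} = 0$ ($m{\left(X \right)} = 2 \left(X - X\right) = 2 \cdot 0 = 0$)
$T = 0$ ($T = \left(-1\right) 0 = 0$)
$\left(38 \left(T - 52\right) + \left(-724 - 16927\right) \left(8706 + 8410\right)\right) - 24028 = \left(38 \left(0 - 52\right) + \left(-724 - 16927\right) \left(8706 + 8410\right)\right) - 24028 = \left(38 \left(-52\right) - 302114516\right) - 24028 = \left(-1976 - 302114516\right) - 24028 = -302116492 - 24028 = -302140520$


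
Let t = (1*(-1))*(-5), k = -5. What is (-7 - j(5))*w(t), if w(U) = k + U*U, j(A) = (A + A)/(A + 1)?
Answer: -520/3 ≈ -173.33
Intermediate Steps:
j(A) = 2*A/(1 + A) (j(A) = (2*A)/(1 + A) = 2*A/(1 + A))
t = 5 (t = -1*(-5) = 5)
w(U) = -5 + U² (w(U) = -5 + U*U = -5 + U²)
(-7 - j(5))*w(t) = (-7 - 2*5/(1 + 5))*(-5 + 5²) = (-7 - 2*5/6)*(-5 + 25) = (-7 - 2*5/6)*20 = (-7 - 1*5/3)*20 = (-7 - 5/3)*20 = -26/3*20 = -520/3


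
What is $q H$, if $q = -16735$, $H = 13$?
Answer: $-217555$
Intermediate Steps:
$q H = \left(-16735\right) 13 = -217555$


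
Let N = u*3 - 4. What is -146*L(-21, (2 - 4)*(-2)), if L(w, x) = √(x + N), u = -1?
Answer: -146*I*√3 ≈ -252.88*I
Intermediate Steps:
N = -7 (N = -1*3 - 4 = -3 - 4 = -7)
L(w, x) = √(-7 + x) (L(w, x) = √(x - 7) = √(-7 + x))
-146*L(-21, (2 - 4)*(-2)) = -146*√(-7 + (2 - 4)*(-2)) = -146*√(-7 - 2*(-2)) = -146*√(-7 + 4) = -146*I*√3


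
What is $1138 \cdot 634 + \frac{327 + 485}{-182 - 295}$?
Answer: $\frac{344150872}{477} \approx 7.2149 \cdot 10^{5}$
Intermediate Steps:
$1138 \cdot 634 + \frac{327 + 485}{-182 - 295} = 721492 + \frac{812}{-477} = 721492 + 812 \left(- \frac{1}{477}\right) = 721492 - \frac{812}{477} = \frac{344150872}{477}$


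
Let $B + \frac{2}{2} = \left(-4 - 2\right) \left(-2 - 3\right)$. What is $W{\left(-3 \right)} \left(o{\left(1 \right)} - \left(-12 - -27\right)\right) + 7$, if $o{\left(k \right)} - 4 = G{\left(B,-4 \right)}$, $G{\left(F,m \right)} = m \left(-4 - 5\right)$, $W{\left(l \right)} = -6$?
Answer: $-143$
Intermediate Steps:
$B = 29$ ($B = -1 + \left(-4 - 2\right) \left(-2 - 3\right) = -1 - -30 = -1 + 30 = 29$)
$G{\left(F,m \right)} = - 9 m$ ($G{\left(F,m \right)} = m \left(-9\right) = - 9 m$)
$o{\left(k \right)} = 40$ ($o{\left(k \right)} = 4 - -36 = 4 + 36 = 40$)
$W{\left(-3 \right)} \left(o{\left(1 \right)} - \left(-12 - -27\right)\right) + 7 = - 6 \left(40 - \left(-12 - -27\right)\right) + 7 = - 6 \left(40 - \left(-12 + 27\right)\right) + 7 = - 6 \left(40 - 15\right) + 7 = \left(-6\right) 25 + 7 = -150 + 7 = -143$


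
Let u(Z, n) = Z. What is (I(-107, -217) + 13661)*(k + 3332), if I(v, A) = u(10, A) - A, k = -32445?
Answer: -404321344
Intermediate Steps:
I(v, A) = 10 - A
(I(-107, -217) + 13661)*(k + 3332) = ((10 - 1*(-217)) + 13661)*(-32445 + 3332) = ((10 + 217) + 13661)*(-29113) = (227 + 13661)*(-29113) = 13888*(-29113) = -404321344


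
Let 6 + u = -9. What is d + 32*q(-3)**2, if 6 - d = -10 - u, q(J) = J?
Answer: 289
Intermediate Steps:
u = -15 (u = -6 - 9 = -15)
d = 1 (d = 6 - (-10 - 1*(-15)) = 6 - (-10 + 15) = 6 - 1*5 = 6 - 5 = 1)
d + 32*q(-3)**2 = 1 + 32*(-3)**2 = 1 + 32*9 = 1 + 288 = 289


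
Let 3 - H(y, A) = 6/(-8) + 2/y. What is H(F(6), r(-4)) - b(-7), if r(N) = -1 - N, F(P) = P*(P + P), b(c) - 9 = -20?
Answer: 265/18 ≈ 14.722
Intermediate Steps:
b(c) = -11 (b(c) = 9 - 20 = -11)
F(P) = 2*P² (F(P) = P*(2*P) = 2*P²)
H(y, A) = 15/4 - 2/y (H(y, A) = 3 - (6/(-8) + 2/y) = 3 - (6*(-⅛) + 2/y) = 3 - (-¾ + 2/y) = 3 + (¾ - 2/y) = 15/4 - 2/y)
H(F(6), r(-4)) - b(-7) = (15/4 - 2/(2*6²)) - 1*(-11) = (15/4 - 2/(2*36)) + 11 = (15/4 - 2/72) + 11 = (15/4 - 2*1/72) + 11 = (15/4 - 1/36) + 11 = 67/18 + 11 = 265/18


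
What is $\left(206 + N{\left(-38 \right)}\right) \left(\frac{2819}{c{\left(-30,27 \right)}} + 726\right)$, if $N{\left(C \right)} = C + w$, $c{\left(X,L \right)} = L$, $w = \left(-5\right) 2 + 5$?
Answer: $\frac{3654623}{27} \approx 1.3536 \cdot 10^{5}$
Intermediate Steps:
$w = -5$ ($w = -10 + 5 = -5$)
$N{\left(C \right)} = -5 + C$ ($N{\left(C \right)} = C - 5 = -5 + C$)
$\left(206 + N{\left(-38 \right)}\right) \left(\frac{2819}{c{\left(-30,27 \right)}} + 726\right) = \left(206 - 43\right) \left(\frac{2819}{27} + 726\right) = \left(206 - 43\right) \left(2819 \cdot \frac{1}{27} + 726\right) = 163 \left(\frac{2819}{27} + 726\right) = 163 \cdot \frac{22421}{27} = \frac{3654623}{27}$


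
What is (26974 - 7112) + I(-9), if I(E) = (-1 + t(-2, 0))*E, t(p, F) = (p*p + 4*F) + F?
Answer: 19835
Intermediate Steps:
t(p, F) = p² + 5*F (t(p, F) = (p² + 4*F) + F = p² + 5*F)
I(E) = 3*E (I(E) = (-1 + ((-2)² + 5*0))*E = (-1 + (4 + 0))*E = (-1 + 4)*E = 3*E)
(26974 - 7112) + I(-9) = (26974 - 7112) + 3*(-9) = 19862 - 27 = 19835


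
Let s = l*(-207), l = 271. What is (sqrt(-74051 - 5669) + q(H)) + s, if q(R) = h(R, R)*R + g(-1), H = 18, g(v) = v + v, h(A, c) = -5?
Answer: -56189 + 2*I*sqrt(19930) ≈ -56189.0 + 282.35*I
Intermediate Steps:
g(v) = 2*v
s = -56097 (s = 271*(-207) = -56097)
q(R) = -2 - 5*R (q(R) = -5*R + 2*(-1) = -5*R - 2 = -2 - 5*R)
(sqrt(-74051 - 5669) + q(H)) + s = (sqrt(-74051 - 5669) + (-2 - 5*18)) - 56097 = (sqrt(-79720) + (-2 - 90)) - 56097 = (2*I*sqrt(19930) - 92) - 56097 = (-92 + 2*I*sqrt(19930)) - 56097 = -56189 + 2*I*sqrt(19930)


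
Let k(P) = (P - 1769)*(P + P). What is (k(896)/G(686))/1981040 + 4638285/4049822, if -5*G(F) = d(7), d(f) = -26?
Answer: 1295164370979/1303714648418 ≈ 0.99344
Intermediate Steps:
G(F) = 26/5 (G(F) = -1/5*(-26) = 26/5)
k(P) = 2*P*(-1769 + P) (k(P) = (-1769 + P)*(2*P) = 2*P*(-1769 + P))
(k(896)/G(686))/1981040 + 4638285/4049822 = ((2*896*(-1769 + 896))/(26/5))/1981040 + 4638285/4049822 = ((2*896*(-873))*(5/26))*(1/1981040) + 4638285*(1/4049822) = -1564416*5/26*(1/1981040) + 4638285/4049822 = -3911040/13*1/1981040 + 4638285/4049822 = -48888/321919 + 4638285/4049822 = 1295164370979/1303714648418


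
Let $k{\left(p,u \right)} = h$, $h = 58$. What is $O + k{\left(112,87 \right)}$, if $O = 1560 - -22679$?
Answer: $24297$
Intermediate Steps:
$O = 24239$ ($O = 1560 + 22679 = 24239$)
$k{\left(p,u \right)} = 58$
$O + k{\left(112,87 \right)} = 24239 + 58 = 24297$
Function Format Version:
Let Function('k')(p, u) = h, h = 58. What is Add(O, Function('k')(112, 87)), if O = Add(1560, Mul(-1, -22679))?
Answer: 24297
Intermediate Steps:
O = 24239 (O = Add(1560, 22679) = 24239)
Function('k')(p, u) = 58
Add(O, Function('k')(112, 87)) = Add(24239, 58) = 24297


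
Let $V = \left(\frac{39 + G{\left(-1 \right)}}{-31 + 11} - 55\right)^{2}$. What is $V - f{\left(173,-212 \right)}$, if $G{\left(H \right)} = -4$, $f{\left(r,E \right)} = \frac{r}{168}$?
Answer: $\frac{1081763}{336} \approx 3219.5$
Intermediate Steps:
$f{\left(r,E \right)} = \frac{r}{168}$ ($f{\left(r,E \right)} = r \frac{1}{168} = \frac{r}{168}$)
$V = \frac{51529}{16}$ ($V = \left(\frac{39 - 4}{-31 + 11} - 55\right)^{2} = \left(\frac{35}{-20} - 55\right)^{2} = \left(35 \left(- \frac{1}{20}\right) - 55\right)^{2} = \left(- \frac{7}{4} - 55\right)^{2} = \left(- \frac{227}{4}\right)^{2} = \frac{51529}{16} \approx 3220.6$)
$V - f{\left(173,-212 \right)} = \frac{51529}{16} - \frac{1}{168} \cdot 173 = \frac{51529}{16} - \frac{173}{168} = \frac{1081763}{336}$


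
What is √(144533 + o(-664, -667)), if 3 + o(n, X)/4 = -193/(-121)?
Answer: √17487813/11 ≈ 380.17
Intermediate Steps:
o(n, X) = -680/121 (o(n, X) = -12 + 4*(-193/(-121)) = -12 + 4*(-193*(-1/121)) = -12 + 4*(193/121) = -12 + 772/121 = -680/121)
√(144533 + o(-664, -667)) = √(144533 - 680/121) = √(17487813/121) = √17487813/11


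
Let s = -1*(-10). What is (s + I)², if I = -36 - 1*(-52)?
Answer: 676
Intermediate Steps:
s = 10
I = 16 (I = -36 + 52 = 16)
(s + I)² = (10 + 16)² = 26² = 676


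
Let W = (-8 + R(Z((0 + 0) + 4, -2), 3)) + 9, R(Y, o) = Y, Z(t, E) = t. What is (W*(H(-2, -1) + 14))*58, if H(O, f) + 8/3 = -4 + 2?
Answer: 8120/3 ≈ 2706.7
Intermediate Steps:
W = 5 (W = (-8 + ((0 + 0) + 4)) + 9 = (-8 + (0 + 4)) + 9 = (-8 + 4) + 9 = -4 + 9 = 5)
H(O, f) = -14/3 (H(O, f) = -8/3 + (-4 + 2) = -8/3 - 2 = -14/3)
(W*(H(-2, -1) + 14))*58 = (5*(-14/3 + 14))*58 = (5*(28/3))*58 = (140/3)*58 = 8120/3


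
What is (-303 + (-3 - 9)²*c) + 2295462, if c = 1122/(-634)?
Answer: 727484619/317 ≈ 2.2949e+6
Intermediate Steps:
c = -561/317 (c = 1122*(-1/634) = -561/317 ≈ -1.7697)
(-303 + (-3 - 9)²*c) + 2295462 = (-303 + (-3 - 9)²*(-561/317)) + 2295462 = (-303 + (-12)²*(-561/317)) + 2295462 = (-303 + 144*(-561/317)) + 2295462 = (-303 - 80784/317) + 2295462 = -176835/317 + 2295462 = 727484619/317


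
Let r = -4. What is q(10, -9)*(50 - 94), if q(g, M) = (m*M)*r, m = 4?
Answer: -6336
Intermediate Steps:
q(g, M) = -16*M (q(g, M) = (4*M)*(-4) = -16*M)
q(10, -9)*(50 - 94) = (-16*(-9))*(50 - 94) = 144*(-44) = -6336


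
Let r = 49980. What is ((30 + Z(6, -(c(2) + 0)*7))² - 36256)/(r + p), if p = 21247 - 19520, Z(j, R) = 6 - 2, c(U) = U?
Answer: -35100/51707 ≈ -0.67883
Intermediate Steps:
Z(j, R) = 4
p = 1727
((30 + Z(6, -(c(2) + 0)*7))² - 36256)/(r + p) = ((30 + 4)² - 36256)/(49980 + 1727) = (34² - 36256)/51707 = (1156 - 36256)*(1/51707) = -35100*1/51707 = -35100/51707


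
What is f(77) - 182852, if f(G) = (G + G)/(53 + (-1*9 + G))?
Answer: -2011358/11 ≈ -1.8285e+5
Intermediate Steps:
f(G) = 2*G/(44 + G) (f(G) = (2*G)/(53 + (-9 + G)) = (2*G)/(44 + G) = 2*G/(44 + G))
f(77) - 182852 = 2*77/(44 + 77) - 182852 = 2*77/121 - 182852 = 2*77*(1/121) - 182852 = 14/11 - 182852 = -2011358/11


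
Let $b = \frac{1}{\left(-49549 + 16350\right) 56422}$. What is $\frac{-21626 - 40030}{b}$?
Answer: $115491181667568$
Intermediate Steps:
$b = - \frac{1}{1873153978}$ ($b = \frac{1}{-33199} \cdot \frac{1}{56422} = \left(- \frac{1}{33199}\right) \frac{1}{56422} = - \frac{1}{1873153978} \approx -5.3386 \cdot 10^{-10}$)
$\frac{-21626 - 40030}{b} = \frac{-21626 - 40030}{- \frac{1}{1873153978}} = \left(-21626 - 40030\right) \left(-1873153978\right) = \left(-61656\right) \left(-1873153978\right) = 115491181667568$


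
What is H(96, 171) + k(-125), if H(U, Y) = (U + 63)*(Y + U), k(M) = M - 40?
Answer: 42288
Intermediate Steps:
k(M) = -40 + M
H(U, Y) = (63 + U)*(U + Y)
H(96, 171) + k(-125) = (96**2 + 63*96 + 63*171 + 96*171) + (-40 - 125) = (9216 + 6048 + 10773 + 16416) - 165 = 42453 - 165 = 42288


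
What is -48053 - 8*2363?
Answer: -66957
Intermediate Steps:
-48053 - 8*2363 = -48053 - 1*18904 = -48053 - 18904 = -66957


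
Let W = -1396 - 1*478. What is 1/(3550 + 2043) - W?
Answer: 10481283/5593 ≈ 1874.0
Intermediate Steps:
W = -1874 (W = -1396 - 478 = -1874)
1/(3550 + 2043) - W = 1/(3550 + 2043) - 1*(-1874) = 1/5593 + 1874 = 10481283/5593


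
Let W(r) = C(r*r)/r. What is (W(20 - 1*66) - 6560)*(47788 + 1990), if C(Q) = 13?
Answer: -7510828197/23 ≈ -3.2656e+8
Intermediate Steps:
W(r) = 13/r
(W(20 - 1*66) - 6560)*(47788 + 1990) = (13/(20 - 1*66) - 6560)*(47788 + 1990) = (13/(20 - 66) - 6560)*49778 = (13/(-46) - 6560)*49778 = (13*(-1/46) - 6560)*49778 = (-13/46 - 6560)*49778 = -301773/46*49778 = -7510828197/23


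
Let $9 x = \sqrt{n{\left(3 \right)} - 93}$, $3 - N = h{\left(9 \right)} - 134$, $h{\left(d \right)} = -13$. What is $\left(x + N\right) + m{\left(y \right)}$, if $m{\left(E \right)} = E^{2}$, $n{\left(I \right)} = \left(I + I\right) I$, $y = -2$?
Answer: $154 + \frac{5 i \sqrt{3}}{9} \approx 154.0 + 0.96225 i$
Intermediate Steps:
$n{\left(I \right)} = 2 I^{2}$ ($n{\left(I \right)} = 2 I I = 2 I^{2}$)
$N = 150$ ($N = 3 - \left(-13 - 134\right) = 3 - -147 = 3 + 147 = 150$)
$x = \frac{5 i \sqrt{3}}{9}$ ($x = \frac{\sqrt{2 \cdot 3^{2} - 93}}{9} = \frac{\sqrt{2 \cdot 9 - 93}}{9} = \frac{\sqrt{18 - 93}}{9} = \frac{\sqrt{-75}}{9} = \frac{5 i \sqrt{3}}{9} \approx 0.96225 i$)
$\left(x + N\right) + m{\left(y \right)} = \left(\frac{5 i \sqrt{3}}{9} + 150\right) + \left(-2\right)^{2} = \left(150 + \frac{5 i \sqrt{3}}{9}\right) + 4 = 154 + \frac{5 i \sqrt{3}}{9}$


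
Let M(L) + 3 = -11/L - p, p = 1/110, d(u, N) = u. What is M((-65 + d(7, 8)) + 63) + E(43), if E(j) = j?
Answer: 4157/110 ≈ 37.791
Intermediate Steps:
p = 1/110 ≈ 0.0090909
M(L) = -331/110 - 11/L (M(L) = -3 + (-11/L - 1*1/110) = -3 + (-11/L - 1/110) = -3 + (-1/110 - 11/L) = -331/110 - 11/L)
M((-65 + d(7, 8)) + 63) + E(43) = (-331/110 - 11/((-65 + 7) + 63)) + 43 = (-331/110 - 11/(-58 + 63)) + 43 = (-331/110 - 11/5) + 43 = -573/110 + 43 = 4157/110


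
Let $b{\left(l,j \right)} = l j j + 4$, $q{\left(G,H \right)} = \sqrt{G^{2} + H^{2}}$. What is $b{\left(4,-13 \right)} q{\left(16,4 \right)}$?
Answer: $2720 \sqrt{17} \approx 11215.0$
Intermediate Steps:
$b{\left(l,j \right)} = 4 + l j^{2}$ ($b{\left(l,j \right)} = j l j + 4 = l j^{2} + 4 = 4 + l j^{2}$)
$b{\left(4,-13 \right)} q{\left(16,4 \right)} = \left(4 + 4 \left(-13\right)^{2}\right) \sqrt{16^{2} + 4^{2}} = \left(4 + 4 \cdot 169\right) \sqrt{256 + 16} = \left(4 + 676\right) \sqrt{272} = 680 \cdot 4 \sqrt{17} = 2720 \sqrt{17}$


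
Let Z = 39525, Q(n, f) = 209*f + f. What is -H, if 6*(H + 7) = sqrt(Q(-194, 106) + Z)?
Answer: 7 - sqrt(6865)/2 ≈ -34.428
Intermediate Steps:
Q(n, f) = 210*f
H = -7 + sqrt(6865)/2 (H = -7 + sqrt(210*106 + 39525)/6 = -7 + sqrt(22260 + 39525)/6 = -7 + sqrt(61785)/6 = -7 + (3*sqrt(6865))/6 = -7 + sqrt(6865)/2 ≈ 34.428)
-H = -(-7 + sqrt(6865)/2) = 7 - sqrt(6865)/2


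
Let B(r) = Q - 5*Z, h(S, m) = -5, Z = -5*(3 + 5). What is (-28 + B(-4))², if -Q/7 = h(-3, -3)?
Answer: 42849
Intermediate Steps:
Z = -40 (Z = -5*8 = -40)
Q = 35 (Q = -7*(-5) = 35)
B(r) = 235 (B(r) = 35 - 5*(-40) = 35 + 200 = 235)
(-28 + B(-4))² = (-28 + 235)² = 207² = 42849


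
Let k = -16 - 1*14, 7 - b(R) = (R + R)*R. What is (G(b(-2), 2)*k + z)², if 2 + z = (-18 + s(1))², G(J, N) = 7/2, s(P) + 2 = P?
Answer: 64516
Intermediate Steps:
b(R) = 7 - 2*R² (b(R) = 7 - (R + R)*R = 7 - 2*R*R = 7 - 2*R²)
s(P) = -2 + P
G(J, N) = 7/2 (G(J, N) = 7*(½) = 7/2)
k = -30 (k = -16 - 14 = -30)
z = 359 (z = -2 + (-18 + (-2 + 1))² = -2 + (-18 - 1)² = -2 + (-19)² = -2 + 361 = 359)
(G(b(-2), 2)*k + z)² = ((7/2)*(-30) + 359)² = (-105 + 359)² = 254² = 64516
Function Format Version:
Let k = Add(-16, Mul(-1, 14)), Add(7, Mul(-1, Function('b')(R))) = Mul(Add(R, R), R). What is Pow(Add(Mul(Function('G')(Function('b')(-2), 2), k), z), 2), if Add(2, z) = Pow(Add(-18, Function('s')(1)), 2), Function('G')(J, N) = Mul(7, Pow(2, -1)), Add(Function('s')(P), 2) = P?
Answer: 64516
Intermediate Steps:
Function('b')(R) = Add(7, Mul(-2, Pow(R, 2))) (Function('b')(R) = Add(7, Mul(-1, Mul(Add(R, R), R))) = Add(7, Mul(-1, Mul(Mul(2, R), R))) = Add(7, Mul(-1, Mul(2, Pow(R, 2)))) = Add(7, Mul(-2, Pow(R, 2))))
Function('s')(P) = Add(-2, P)
Function('G')(J, N) = Rational(7, 2) (Function('G')(J, N) = Mul(7, Rational(1, 2)) = Rational(7, 2))
k = -30 (k = Add(-16, -14) = -30)
z = 359 (z = Add(-2, Pow(Add(-18, Add(-2, 1)), 2)) = Add(-2, Pow(Add(-18, -1), 2)) = Add(-2, Pow(-19, 2)) = Add(-2, 361) = 359)
Pow(Add(Mul(Function('G')(Function('b')(-2), 2), k), z), 2) = Pow(Add(Mul(Rational(7, 2), -30), 359), 2) = Pow(Add(-105, 359), 2) = Pow(254, 2) = 64516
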